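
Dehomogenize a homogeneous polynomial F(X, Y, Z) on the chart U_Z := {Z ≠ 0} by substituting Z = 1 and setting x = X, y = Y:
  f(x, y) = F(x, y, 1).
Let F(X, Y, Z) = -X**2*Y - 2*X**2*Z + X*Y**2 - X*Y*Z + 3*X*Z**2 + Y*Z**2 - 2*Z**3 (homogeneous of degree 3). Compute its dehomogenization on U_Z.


f(x, y) = -x**2*y - 2*x**2 + x*y**2 - x*y + 3*x + y - 2

On U_Z we set Z = 1. Each monomial c·X^i·Y^j·Z^k in F becomes c·x^i·y^j·1^k = c·x^i·y^j.
Substituting Z = 1: F(X, Y, 1) = -x**2*y - 2*x**2 + x*y**2 - x*y + 3*x + y - 2.
Note: deg(f) ≤ deg(F) = 3; strict inequality happens when F is divisible by Z (lost terms).


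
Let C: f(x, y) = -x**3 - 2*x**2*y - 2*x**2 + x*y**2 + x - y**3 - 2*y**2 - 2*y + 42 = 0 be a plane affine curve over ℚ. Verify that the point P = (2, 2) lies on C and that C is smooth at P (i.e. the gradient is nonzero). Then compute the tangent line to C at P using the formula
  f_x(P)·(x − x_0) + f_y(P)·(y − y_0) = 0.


Tangent line at P: -31*x - 22*y + 106 = 0.

Step 1: f(2, 2) = 0, so P lies on C.
Step 2: partial derivatives
  f_x(x, y) = -3*x**2 - 4*x*y - 4*x + y**2 + 1, f_y(x, y) = -2*x**2 + 2*x*y - 3*y**2 - 4*y - 2.
  f_x(P) = -31, f_y(P) = -22 (gradient nonzero, so P is smooth).
Step 3: tangent line at P: -31·(x − 2) + -22·(y − 2) = 0.
Expanding: -31*x - 22*y + 106 = 0.


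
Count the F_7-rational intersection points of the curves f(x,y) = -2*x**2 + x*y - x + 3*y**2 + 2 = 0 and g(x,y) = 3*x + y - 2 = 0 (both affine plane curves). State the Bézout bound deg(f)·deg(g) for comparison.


Common zeros: {(0, 2)}; count = 1; Bézout bound = 2.

deg(f) = 2, deg(g) = 1, so Bézout bound = 2.
Scan x ∈ F_7. For each x, list the y ∈ F_7 with f(x, y) ≡ 0 and those with g(x, y) ≡ 0 (mod 7); the common zeros in that column are the intersection.
  x = 0: f ≡ 0 at y ∈ {2, 5}; g ≡ 0 at y ∈ {2}; common: {2}.
  x = 1: f ≡ 0 at y ∈ ∅; g ≡ 0 at y ∈ {6}; common: ∅.
  x = 2: f ≡ 0 at y ∈ {5, 6}; g ≡ 0 at y ∈ {3}; common: ∅.
  x = 3: f ≡ 0 at y ∈ ∅; g ≡ 0 at y ∈ {0}; common: ∅.
  x = 4: f ≡ 0 at y ∈ {2, 6}; g ≡ 0 at y ∈ {4}; common: ∅.
  x = 5: f ≡ 0 at y ∈ ∅; g ≡ 0 at y ∈ {1}; common: ∅.
  x = 6: f ≡ 0 at y ∈ ∅; g ≡ 0 at y ∈ {5}; common: ∅.
Collecting: common zeros = {(0, 2)}, so the count is 1.
Comparison with the Bézout bound: 1 ≤ 2 = deg(f)·deg(g), as expected for curves with no common component (the affine F_7-count falls short of the bound because intersections may lie at infinity, over extension fields, or carry multiplicity).


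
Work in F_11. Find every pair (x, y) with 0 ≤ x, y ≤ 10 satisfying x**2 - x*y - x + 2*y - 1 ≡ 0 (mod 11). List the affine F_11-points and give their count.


Affine F_11-points: {(0, 6), (1, 1), (3, 5), (4, 0), (5, 10), (6, 10), (7, 6), (8, 0), (9, 7), (10, 7)}; count = 10.

For each of the 121 pairs (x, y) ∈ F_11², evaluate f(x, y) mod 11. Record the zeros.
  x = 0: [0↦10, 1↦1, 2↦3, 3↦5, 4↦7, 5↦9, 6↦0, 7↦2, 8↦4, 9↦6, 10↦8]  zeros at y ∈ {6}
  x = 1: [0↦10, 1↦0, 2↦1, 3↦2, 4↦3, 5↦4, 6↦5, 7↦6, 8↦7, 9↦8, 10↦9]  zeros at y ∈ {1}
  x = 2: [0↦1, 1↦1, 2↦1, 3↦1, 4↦1, 5↦1, 6↦1, 7↦1, 8↦1, 9↦1, 10↦1]  zeros at y ∈ ∅
  x = 3: [0↦5, 1↦4, 2↦3, 3↦2, 4↦1, 5↦0, 6↦10, 7↦9, 8↦8, 9↦7, 10↦6]  zeros at y ∈ {5}
  x = 4: [0↦0, 1↦9, 2↦7, 3↦5, 4↦3, 5↦1, 6↦10, 7↦8, 8↦6, 9↦4, 10↦2]  zeros at y ∈ {0}
  x = 5: [0↦8, 1↦5, 2↦2, 3↦10, 4↦7, 5↦4, 6↦1, 7↦9, 8↦6, 9↦3, 10↦0]  zeros at y ∈ {10}
  x = 6: [0↦7, 1↦3, 2↦10, 3↦6, 4↦2, 5↦9, 6↦5, 7↦1, 8↦8, 9↦4, 10↦0]  zeros at y ∈ {10}
  x = 7: [0↦8, 1↦3, 2↦9, 3↦4, 4↦10, 5↦5, 6↦0, 7↦6, 8↦1, 9↦7, 10↦2]  zeros at y ∈ {6}
  x = 8: [0↦0, 1↦5, 2↦10, 3↦4, 4↦9, 5↦3, 6↦8, 7↦2, 8↦7, 9↦1, 10↦6]  zeros at y ∈ {0}
  x = 9: [0↦5, 1↦9, 2↦2, 3↦6, 4↦10, 5↦3, 6↦7, 7↦0, 8↦4, 9↦8, 10↦1]  zeros at y ∈ {7}
  x = 10: [0↦1, 1↦4, 2↦7, 3↦10, 4↦2, 5↦5, 6↦8, 7↦0, 8↦3, 9↦6, 10↦9]  zeros at y ∈ {7}
Collecting zeros: affine points = {(0, 6), (1, 1), (3, 5), (4, 0), (5, 10), (6, 10), (7, 6), (8, 0), (9, 7), (10, 7)}.
Total count |C(F_11)_aff| = 10.


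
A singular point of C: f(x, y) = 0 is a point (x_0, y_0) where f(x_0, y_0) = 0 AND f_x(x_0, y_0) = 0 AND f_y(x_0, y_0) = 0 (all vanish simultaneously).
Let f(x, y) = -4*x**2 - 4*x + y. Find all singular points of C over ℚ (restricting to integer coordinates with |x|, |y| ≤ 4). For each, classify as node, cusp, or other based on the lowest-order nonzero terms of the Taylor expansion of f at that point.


No singular points in the scanned grid; C is smooth there.

Compute partial derivatives:
  f_x = -8*x - 4.
  f_y = 1.
f_y = 1 is a nonzero constant, so f_y never vanishes: no point (x, y) can satisfy f = f_x = f_y = 0. In particular no (x, y) ∈ {−4, ..., 4}² is singular; the curve is smooth.


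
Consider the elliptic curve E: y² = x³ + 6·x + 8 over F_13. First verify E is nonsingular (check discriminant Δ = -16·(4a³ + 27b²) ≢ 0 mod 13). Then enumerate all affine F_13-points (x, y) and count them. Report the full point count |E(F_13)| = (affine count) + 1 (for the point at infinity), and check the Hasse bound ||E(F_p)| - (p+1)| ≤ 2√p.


Affine points = {(3, 1), (3, 12), (6, 0), (7, 4), (7, 9), (8, 3), (8, 10), (11, 1), (11, 12), (12, 1), (12, 12)}; affine count = 11; |E(F_13)| = 12.

Discriminant check: Δ ∝ 4a³ + 27b² = 4·6³ + 27·8² = 4·216 + 27·64 ≡ 5 (mod 13). Nonzero ⇒ E is nonsingular.
For each x ∈ F_13, compute rhs = x³ + 6·x + 8 mod 13, then count y ∈ F_13 with y² ≡ rhs.
  x = 0: rhs = 8, matching y values: none (0 points).
  x = 1: rhs = 2, matching y values: none (0 points).
  x = 2: rhs = 2, matching y values: none (0 points).
  x = 3: rhs = 1, matching y values: 1, 12 (2 points).
  x = 4: rhs = 5, matching y values: none (0 points).
  x = 5: rhs = 7, matching y values: none (0 points).
  x = 6: rhs = 0, matching y values: 0 (1 points).
  x = 7: rhs = 3, matching y values: 4, 9 (2 points).
  x = 8: rhs = 9, matching y values: 3, 10 (2 points).
  x = 9: rhs = 11, matching y values: none (0 points).
  x = 10: rhs = 2, matching y values: none (0 points).
  x = 11: rhs = 1, matching y values: 1, 12 (2 points).
  x = 12: rhs = 1, matching y values: 1, 12 (2 points).
Total affine count: 11.
Full point count |E(F_13)| = 11 + 1 = 12.
Hasse bound: |12 − (13+1)| = |-2| = 2 ≤ 2√13 ≈ 7.2111 ✓.


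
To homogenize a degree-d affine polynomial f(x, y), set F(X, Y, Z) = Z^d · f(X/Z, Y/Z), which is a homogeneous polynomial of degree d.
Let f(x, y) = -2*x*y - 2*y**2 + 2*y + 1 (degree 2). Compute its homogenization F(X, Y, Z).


F(X, Y, Z) = -2*X*Y - 2*Y**2 + 2*Y*Z + Z**2

deg(f) = 2.
Substitute x = X/Z, y = Y/Z into f, then multiply by Z^2.
  monomial -2·x^1·y^1 ↦ -2·X^1·Y^1·Z^0.
  monomial -2·x^0·y^2 ↦ -2·X^0·Y^2·Z^0.
  monomial 2·x^0·y^1 ↦ 2·X^0·Y^1·Z^1.
  monomial 1·x^0·y^0 ↦ 1·X^0·Y^0·Z^2.
Collecting: F(X, Y, Z) = -2*X*Y - 2*Y**2 + 2*Y*Z + Z**2.


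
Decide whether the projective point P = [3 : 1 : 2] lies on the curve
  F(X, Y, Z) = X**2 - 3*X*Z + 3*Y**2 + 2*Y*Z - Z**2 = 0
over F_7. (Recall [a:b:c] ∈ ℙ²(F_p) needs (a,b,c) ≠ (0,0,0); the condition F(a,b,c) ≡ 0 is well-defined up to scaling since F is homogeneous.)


F(3,1,2) ≡ 1 (mod 7); P is NOT on the curve.

Evaluate F(3, 1, 2) term-by-term (mod 7).
  X**2 ↦ 1·9·1·1 = 9
  -3*X*Z ↦ -3·3·1·2 = -18
  3*Y**2 ↦ 3·1·1·1 = 3
  2*Y*Z ↦ 2·1·1·2 = 4
  -Z**2 ↦ -1·1·1·4 = -4
Sum: F(3, 1, 2) = (9) + (-18) + (3) + (4) + (-4) = -6.
Reducing mod 7: -6 ≡ 1 (mod 7).
Since F(a, b, c) ≡ 1 ≠ 0 (mod 7), P does NOT lie on the curve.


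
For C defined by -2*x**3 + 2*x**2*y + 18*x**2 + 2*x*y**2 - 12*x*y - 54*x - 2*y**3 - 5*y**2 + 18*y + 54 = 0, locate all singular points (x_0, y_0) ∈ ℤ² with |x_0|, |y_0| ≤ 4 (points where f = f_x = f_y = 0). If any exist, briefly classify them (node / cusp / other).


Singular points: {(3, 0)}; classification: cusp.

Compute partial derivatives:
  f_x = -6*x**2 + 4*x*y + 36*x + 2*y**2 - 12*y - 54.
  f_y = 2*x**2 + 4*x*y - 12*x - 6*y**2 - 10*y + 18.
Scan x_0 ∈ {−4, ..., 4}. For each x_0, f_y(x_0, y) is a polynomial in y; find its integer roots y ∈ {−4, ..., 4}, then test f_x and f at those candidates.
  x = -4: f_y(-4, y) = -6*y**2 - 26*y + 98; no integer root y with |y| ≤ 4.
  x = -3: f_y(-3, y) = -6*y**2 - 22*y + 72; no integer root y with |y| ≤ 4.
  x = -2: f_y(-2, y) = -6*y**2 - 18*y + 50; no integer root y with |y| ≤ 4.
  x = -1: f_y(-1, y) = -6*y**2 - 14*y + 32; no integer root y with |y| ≤ 4.
  x = 0: f_y(0, y) = -6*y**2 - 10*y + 18; no integer root y with |y| ≤ 4.
  x = 1: f_y(1, y) = -6*y**2 - 6*y + 8; no integer root y with |y| ≤ 4.
  x = 2: f_y(2, y) = -6*y**2 - 2*y + 2; no integer root y with |y| ≤ 4.
  x = 3: f_y(3, y) = -6*y**2 + 2*y; vanishes at y ∈ {0}. (3, 0): f_x = 0, f = 0 — SINGULAR.
  x = 4: f_y(4, y) = -6*y**2 + 6*y + 2; no integer root y with |y| ≤ 4.
Only singular point on the grid: (3, 0).
Classify: substitute x = 3 + u, y = 0 + v and expand: f = -2*u**3 + 2*u**2*v + 2*u*v**2 - 2*v**3 + v**2.
No constant or linear terms (consistent with a singular point). Quadratic part: v**2. Cubic part: -2*u**3 + 2*u**2*v + 2*u*v**2 - 2*v**3.
The quadratic part v**2 is a perfect square, so there is a single (double) tangent line v = 0, i.e. y = 0. Restricting the cubic part to that line (v = 0) leaves -2*u**3 ≠ 0, so f is not divisible by v and the branch is v² ≈ 2*u**3 to lowest order — this is a cusp.
Classification: cusp.


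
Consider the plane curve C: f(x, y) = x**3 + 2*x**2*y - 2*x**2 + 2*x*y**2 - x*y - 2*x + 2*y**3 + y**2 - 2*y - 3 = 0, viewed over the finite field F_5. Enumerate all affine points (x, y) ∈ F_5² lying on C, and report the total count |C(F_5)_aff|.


Affine F_5-points: {(1, 2), (3, 0), (3, 2), (4, 2)}; count = 4.

For each of the 25 pairs (x, y) ∈ F_5², evaluate f(x, y) mod 5. Record the zeros.
  x = 0: [0↦2, 1↦3, 2↦3, 3↦4, 4↦3]  zeros at y ∈ ∅
  x = 1: [0↦4, 1↦3, 2↦0, 3↦2, 4↦1]  zeros at y ∈ {2}
  x = 2: [0↦3, 1↦4, 2↦2, 3↦4, 4↦2]  zeros at y ∈ ∅
  x = 3: [0↦0, 1↦2, 2↦0, 3↦1, 4↦2]  zeros at y ∈ {0, 2}
  x = 4: [0↦1, 1↦3, 2↦0, 3↦4, 4↦2]  zeros at y ∈ {2}
Collecting zeros: affine points = {(1, 2), (3, 0), (3, 2), (4, 2)}.
Total count |C(F_5)_aff| = 4.


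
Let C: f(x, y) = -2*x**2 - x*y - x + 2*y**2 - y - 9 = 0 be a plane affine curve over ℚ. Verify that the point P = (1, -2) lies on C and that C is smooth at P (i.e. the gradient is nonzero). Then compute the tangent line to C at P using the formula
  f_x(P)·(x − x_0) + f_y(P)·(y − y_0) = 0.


Tangent line at P: -3*x - 10*y - 17 = 0.

Step 1: f(1, -2) = 0, so P lies on C.
Step 2: partial derivatives
  f_x(x, y) = -4*x - y - 1, f_y(x, y) = -x + 4*y - 1.
  f_x(P) = -3, f_y(P) = -10 (gradient nonzero, so P is smooth).
Step 3: tangent line at P: -3·(x − 1) + -10·(y − -2) = 0.
Expanding: -3*x - 10*y - 17 = 0.


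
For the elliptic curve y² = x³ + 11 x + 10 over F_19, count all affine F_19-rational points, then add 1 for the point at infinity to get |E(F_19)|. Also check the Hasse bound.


Affine points = {(4, 2), (4, 17), (5, 0), (6, 8), (6, 11), (14, 1), (14, 18), (15, 4), (15, 15), (16, 8), (16, 11), (18, 6), (18, 13)}; affine count = 13; |E(F_19)| = 14.

Discriminant check: Δ ∝ 4a³ + 27b² = 4·11³ + 27·10² = 4·1331 + 27·100 ≡ 6 (mod 19). Nonzero ⇒ E is nonsingular.
For each x ∈ F_19, compute rhs = x³ + 11·x + 10 mod 19, then count y ∈ F_19 with y² ≡ rhs.
  x = 0: rhs = 10, matching y values: none (0 points).
  x = 1: rhs = 3, matching y values: none (0 points).
  x = 2: rhs = 2, matching y values: none (0 points).
  x = 3: rhs = 13, matching y values: none (0 points).
  x = 4: rhs = 4, matching y values: 2, 17 (2 points).
  x = 5: rhs = 0, matching y values: 0 (1 points).
  x = 6: rhs = 7, matching y values: 8, 11 (2 points).
  x = 7: rhs = 12, matching y values: none (0 points).
  x = 8: rhs = 2, matching y values: none (0 points).
  x = 9: rhs = 2, matching y values: none (0 points).
  x = 10: rhs = 18, matching y values: none (0 points).
  x = 11: rhs = 18, matching y values: none (0 points).
  x = 12: rhs = 8, matching y values: none (0 points).
  x = 13: rhs = 13, matching y values: none (0 points).
  x = 14: rhs = 1, matching y values: 1, 18 (2 points).
  x = 15: rhs = 16, matching y values: 4, 15 (2 points).
  x = 16: rhs = 7, matching y values: 8, 11 (2 points).
  x = 17: rhs = 18, matching y values: none (0 points).
  x = 18: rhs = 17, matching y values: 6, 13 (2 points).
Total affine count: 13.
Full point count |E(F_19)| = 13 + 1 = 14.
Hasse bound: |14 − (19+1)| = |-6| = 6 ≤ 2√19 ≈ 8.7178 ✓.


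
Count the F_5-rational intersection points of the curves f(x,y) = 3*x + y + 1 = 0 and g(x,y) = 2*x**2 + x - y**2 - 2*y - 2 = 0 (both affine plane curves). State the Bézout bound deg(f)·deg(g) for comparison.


Common zeros: ∅; count = 0; Bézout bound = 2.

deg(f) = 1, deg(g) = 2, so Bézout bound = 2.
Scan x ∈ F_5. For each x, list the y ∈ F_5 with f(x, y) ≡ 0 and those with g(x, y) ≡ 0 (mod 5); the common zeros in that column are the intersection.
  x = 0: f ≡ 0 at y ∈ {4}; g ≡ 0 at y ∈ {1, 2}; common: ∅.
  x = 1: f ≡ 0 at y ∈ {1}; g ≡ 0 at y ∈ ∅; common: ∅.
  x = 2: f ≡ 0 at y ∈ {3}; g ≡ 0 at y ∈ {1, 2}; common: ∅.
  x = 3: f ≡ 0 at y ∈ {0}; g ≡ 0 at y ∈ {4}; common: ∅.
  x = 4: f ≡ 0 at y ∈ {2}; g ≡ 0 at y ∈ {4}; common: ∅.
Collecting: common zeros = ∅, so the count is 0.
Comparison with the Bézout bound: 0 ≤ 2 = deg(f)·deg(g), as expected for curves with no common component (the affine F_5-count falls short of the bound because intersections may lie at infinity, over extension fields, or carry multiplicity).


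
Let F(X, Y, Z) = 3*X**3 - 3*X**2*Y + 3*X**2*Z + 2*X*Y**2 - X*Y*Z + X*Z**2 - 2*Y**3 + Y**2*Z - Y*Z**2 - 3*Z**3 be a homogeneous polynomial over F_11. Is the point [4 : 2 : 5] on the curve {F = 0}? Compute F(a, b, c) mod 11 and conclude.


F(4,2,5) ≡ 7 (mod 11); P is NOT on the curve.

Evaluate F(4, 2, 5) term-by-term (mod 11).
  3*X**3 ↦ 3·64·1·1 = 192
  -3*X**2*Y ↦ -3·16·2·1 = -96
  3*X**2*Z ↦ 3·16·1·5 = 240
  2*X*Y**2 ↦ 2·4·4·1 = 32
  -X*Y*Z ↦ -1·4·2·5 = -40
  X*Z**2 ↦ 1·4·1·25 = 100
  -2*Y**3 ↦ -2·1·8·1 = -16
  Y**2*Z ↦ 1·1·4·5 = 20
  -Y*Z**2 ↦ -1·1·2·25 = -50
  -3*Z**3 ↦ -3·1·1·125 = -375
Sum: F(4, 2, 5) = (192) + (-96) + (240) + (32) + (-40) + (100) + (-16) + (20) + (-50) + (-375) = 7.
Reducing mod 11: 7 ≡ 7 (mod 11).
Since F(a, b, c) ≡ 7 ≠ 0 (mod 11), P does NOT lie on the curve.


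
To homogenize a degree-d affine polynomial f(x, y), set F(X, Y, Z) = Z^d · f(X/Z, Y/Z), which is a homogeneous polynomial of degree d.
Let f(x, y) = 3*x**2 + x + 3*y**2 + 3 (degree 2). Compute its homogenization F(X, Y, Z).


F(X, Y, Z) = 3*X**2 + X*Z + 3*Y**2 + 3*Z**2

deg(f) = 2.
Substitute x = X/Z, y = Y/Z into f, then multiply by Z^2.
  monomial 3·x^2·y^0 ↦ 3·X^2·Y^0·Z^0.
  monomial 1·x^1·y^0 ↦ 1·X^1·Y^0·Z^1.
  monomial 3·x^0·y^2 ↦ 3·X^0·Y^2·Z^0.
  monomial 3·x^0·y^0 ↦ 3·X^0·Y^0·Z^2.
Collecting: F(X, Y, Z) = 3*X**2 + X*Z + 3*Y**2 + 3*Z**2.


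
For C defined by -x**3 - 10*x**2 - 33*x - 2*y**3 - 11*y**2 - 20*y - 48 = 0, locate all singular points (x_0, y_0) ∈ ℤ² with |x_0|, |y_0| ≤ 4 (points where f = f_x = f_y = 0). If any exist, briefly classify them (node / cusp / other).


Singular points: {(-3, -2)}; classification: node.

Compute partial derivatives:
  f_x = -3*x**2 - 20*x - 33.
  f_y = -6*y**2 - 22*y - 20.
Scan x_0 ∈ {−4, ..., 4}. For each x_0, f_y(x_0, y) is a polynomial in y; find its integer roots y ∈ {−4, ..., 4}, then test f_x and f at those candidates.
  x = -4: f_y(-4, y) = -6*y**2 - 22*y - 20; vanishes at y ∈ {-2}. (-4, -2): f_x = -1 ≠ 0.
  x = -3: f_y(-3, y) = -6*y**2 - 22*y - 20; vanishes at y ∈ {-2}. (-3, -2): f_x = 0, f = 0 — SINGULAR.
  x = -2: f_y(-2, y) = -6*y**2 - 22*y - 20; vanishes at y ∈ {-2}. (-2, -2): f_x = -5 ≠ 0.
  x = -1: f_y(-1, y) = -6*y**2 - 22*y - 20; vanishes at y ∈ {-2}. (-1, -2): f_x = -16 ≠ 0.
  x = 0: f_y(0, y) = -6*y**2 - 22*y - 20; vanishes at y ∈ {-2}. (0, -2): f_x = -33 ≠ 0.
  x = 1: f_y(1, y) = -6*y**2 - 22*y - 20; vanishes at y ∈ {-2}. (1, -2): f_x = -56 ≠ 0.
  x = 2: f_y(2, y) = -6*y**2 - 22*y - 20; vanishes at y ∈ {-2}. (2, -2): f_x = -85 ≠ 0.
  x = 3: f_y(3, y) = -6*y**2 - 22*y - 20; vanishes at y ∈ {-2}. (3, -2): f_x = -120 ≠ 0.
  x = 4: f_y(4, y) = -6*y**2 - 22*y - 20; vanishes at y ∈ {-2}. (4, -2): f_x = -161 ≠ 0.
Only singular point on the grid: (-3, -2).
Classify: substitute x = -3 + u, y = -2 + v and expand: f = -u**3 - u**2 - 2*v**3 + v**2.
No constant or linear terms (consistent with a singular point). Quadratic part: -u**2 + v**2. Cubic part: -u**3 - 2*v**3.
The quadratic part v**2 - u**2 = (v − u)(v + u) splits into two distinct linear factors, so there are two distinct tangent lines y − -2 = ±(x − -3) — this is a node (ordinary double point).
Classification: node.


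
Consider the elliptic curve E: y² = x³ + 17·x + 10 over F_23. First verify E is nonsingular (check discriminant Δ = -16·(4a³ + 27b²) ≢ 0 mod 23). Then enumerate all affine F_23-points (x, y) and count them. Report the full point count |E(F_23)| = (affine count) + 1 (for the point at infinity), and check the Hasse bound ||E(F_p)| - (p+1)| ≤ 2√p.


Affine points = {(2, 11), (2, 12), (4, 2), (4, 21), (5, 6), (5, 17), (6, 11), (6, 12), (7, 9), (7, 14), (9, 8), (9, 15), (13, 6), (13, 17), (14, 5), (14, 18), (15, 11), (15, 12), (16, 10), (16, 13), (19, 4), (19, 19), (20, 1), (20, 22)}; affine count = 24; |E(F_23)| = 25.

Discriminant check: Δ ∝ 4a³ + 27b² = 4·17³ + 27·10² = 4·4913 + 27·100 ≡ 19 (mod 23). Nonzero ⇒ E is nonsingular.
For each x ∈ F_23, compute rhs = x³ + 17·x + 10 mod 23, then count y ∈ F_23 with y² ≡ rhs.
  x = 0: rhs = 10, matching y values: none (0 points).
  x = 1: rhs = 5, matching y values: none (0 points).
  x = 2: rhs = 6, matching y values: 11, 12 (2 points).
  x = 3: rhs = 19, matching y values: none (0 points).
  x = 4: rhs = 4, matching y values: 2, 21 (2 points).
  x = 5: rhs = 13, matching y values: 6, 17 (2 points).
  x = 6: rhs = 6, matching y values: 11, 12 (2 points).
  x = 7: rhs = 12, matching y values: 9, 14 (2 points).
  x = 8: rhs = 14, matching y values: none (0 points).
  x = 9: rhs = 18, matching y values: 8, 15 (2 points).
  x = 10: rhs = 7, matching y values: none (0 points).
  x = 11: rhs = 10, matching y values: none (0 points).
  x = 12: rhs = 10, matching y values: none (0 points).
  x = 13: rhs = 13, matching y values: 6, 17 (2 points).
  x = 14: rhs = 2, matching y values: 5, 18 (2 points).
  x = 15: rhs = 6, matching y values: 11, 12 (2 points).
  x = 16: rhs = 8, matching y values: 10, 13 (2 points).
  x = 17: rhs = 14, matching y values: none (0 points).
  x = 18: rhs = 7, matching y values: none (0 points).
  x = 19: rhs = 16, matching y values: 4, 19 (2 points).
  x = 20: rhs = 1, matching y values: 1, 22 (2 points).
  x = 21: rhs = 14, matching y values: none (0 points).
  x = 22: rhs = 15, matching y values: none (0 points).
Total affine count: 24.
Full point count |E(F_23)| = 24 + 1 = 25.
Hasse bound: |25 − (23+1)| = |1| = 1 ≤ 2√23 ≈ 9.5917 ✓.


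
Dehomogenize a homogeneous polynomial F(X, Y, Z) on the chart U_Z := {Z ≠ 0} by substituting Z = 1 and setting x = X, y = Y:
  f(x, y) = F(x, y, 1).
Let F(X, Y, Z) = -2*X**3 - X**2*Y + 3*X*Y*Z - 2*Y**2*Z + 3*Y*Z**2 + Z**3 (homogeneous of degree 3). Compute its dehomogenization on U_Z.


f(x, y) = -2*x**3 - x**2*y + 3*x*y - 2*y**2 + 3*y + 1

On U_Z we set Z = 1. Each monomial c·X^i·Y^j·Z^k in F becomes c·x^i·y^j·1^k = c·x^i·y^j.
Substituting Z = 1: F(X, Y, 1) = -2*x**3 - x**2*y + 3*x*y - 2*y**2 + 3*y + 1.
Note: deg(f) ≤ deg(F) = 3; strict inequality happens when F is divisible by Z (lost terms).


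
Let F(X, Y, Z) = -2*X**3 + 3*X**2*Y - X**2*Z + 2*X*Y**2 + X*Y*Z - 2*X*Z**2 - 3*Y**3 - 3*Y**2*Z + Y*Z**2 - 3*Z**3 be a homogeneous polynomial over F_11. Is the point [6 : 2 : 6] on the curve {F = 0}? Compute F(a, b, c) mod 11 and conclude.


F(6,2,6) ≡ 3 (mod 11); P is NOT on the curve.

Evaluate F(6, 2, 6) term-by-term (mod 11).
  -2*X**3 ↦ -2·216·1·1 = -432
  3*X**2*Y ↦ 3·36·2·1 = 216
  -X**2*Z ↦ -1·36·1·6 = -216
  2*X*Y**2 ↦ 2·6·4·1 = 48
  X*Y*Z ↦ 1·6·2·6 = 72
  -2*X*Z**2 ↦ -2·6·1·36 = -432
  -3*Y**3 ↦ -3·1·8·1 = -24
  -3*Y**2*Z ↦ -3·1·4·6 = -72
  Y*Z**2 ↦ 1·1·2·36 = 72
  -3*Z**3 ↦ -3·1·1·216 = -648
Sum: F(6, 2, 6) = (-432) + (216) + (-216) + (48) + (72) + (-432) + (-24) + (-72) + (72) + (-648) = -1416.
Reducing mod 11: -1416 ≡ 3 (mod 11).
Since F(a, b, c) ≡ 3 ≠ 0 (mod 11), P does NOT lie on the curve.


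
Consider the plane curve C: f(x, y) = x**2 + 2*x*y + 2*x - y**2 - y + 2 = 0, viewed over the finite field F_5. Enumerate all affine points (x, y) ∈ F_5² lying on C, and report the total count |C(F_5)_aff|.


Affine F_5-points: {(0, 1), (0, 3), (1, 0), (1, 1), (2, 0), (2, 3)}; count = 6.

For each of the 25 pairs (x, y) ∈ F_5², evaluate f(x, y) mod 5. Record the zeros.
  x = 0: [0↦2, 1↦0, 2↦1, 3↦0, 4↦2]  zeros at y ∈ {1, 3}
  x = 1: [0↦0, 1↦0, 2↦3, 3↦4, 4↦3]  zeros at y ∈ {0, 1}
  x = 2: [0↦0, 1↦2, 2↦2, 3↦0, 4↦1]  zeros at y ∈ {0, 3}
  x = 3: [0↦2, 1↦1, 2↦3, 3↦3, 4↦1]  zeros at y ∈ ∅
  x = 4: [0↦1, 1↦2, 2↦1, 3↦3, 4↦3]  zeros at y ∈ ∅
Collecting zeros: affine points = {(0, 1), (0, 3), (1, 0), (1, 1), (2, 0), (2, 3)}.
Total count |C(F_5)_aff| = 6.


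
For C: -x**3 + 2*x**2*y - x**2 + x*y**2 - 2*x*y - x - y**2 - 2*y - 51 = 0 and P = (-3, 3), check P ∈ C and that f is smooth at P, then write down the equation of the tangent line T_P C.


Tangent line at P: -55*x - 2*y - 159 = 0.

Step 1: f(-3, 3) = 0, so P lies on C.
Step 2: partial derivatives
  f_x(x, y) = -3*x**2 + 4*x*y - 2*x + y**2 - 2*y - 1, f_y(x, y) = 2*x**2 + 2*x*y - 2*x - 2*y - 2.
  f_x(P) = -55, f_y(P) = -2 (gradient nonzero, so P is smooth).
Step 3: tangent line at P: -55·(x − -3) + -2·(y − 3) = 0.
Expanding: -55*x - 2*y - 159 = 0.


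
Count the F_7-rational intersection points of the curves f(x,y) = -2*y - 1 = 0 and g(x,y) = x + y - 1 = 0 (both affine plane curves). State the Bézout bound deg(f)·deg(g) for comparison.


Common zeros: {(5, 3)}; count = 1; Bézout bound = 1.

deg(f) = 1, deg(g) = 1, so Bézout bound = 1.
Scan x ∈ F_7. For each x, list the y ∈ F_7 with f(x, y) ≡ 0 and those with g(x, y) ≡ 0 (mod 7); the common zeros in that column are the intersection.
  x = 0: f ≡ 0 at y ∈ {3}; g ≡ 0 at y ∈ {1}; common: ∅.
  x = 1: f ≡ 0 at y ∈ {3}; g ≡ 0 at y ∈ {0}; common: ∅.
  x = 2: f ≡ 0 at y ∈ {3}; g ≡ 0 at y ∈ {6}; common: ∅.
  x = 3: f ≡ 0 at y ∈ {3}; g ≡ 0 at y ∈ {5}; common: ∅.
  x = 4: f ≡ 0 at y ∈ {3}; g ≡ 0 at y ∈ {4}; common: ∅.
  x = 5: f ≡ 0 at y ∈ {3}; g ≡ 0 at y ∈ {3}; common: {3}.
  x = 6: f ≡ 0 at y ∈ {3}; g ≡ 0 at y ∈ {2}; common: ∅.
Collecting: common zeros = {(5, 3)}, so the count is 1.
Comparison with the Bézout bound: 1 ≤ 1 = deg(f)·deg(g), as expected for curves with no common component (the bound is attained).


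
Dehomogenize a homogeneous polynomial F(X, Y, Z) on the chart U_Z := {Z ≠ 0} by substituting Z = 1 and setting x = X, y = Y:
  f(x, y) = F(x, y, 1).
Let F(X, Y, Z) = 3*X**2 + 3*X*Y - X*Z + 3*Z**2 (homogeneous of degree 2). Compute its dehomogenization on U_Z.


f(x, y) = 3*x**2 + 3*x*y - x + 3

On U_Z we set Z = 1. Each monomial c·X^i·Y^j·Z^k in F becomes c·x^i·y^j·1^k = c·x^i·y^j.
Substituting Z = 1: F(X, Y, 1) = 3*x**2 + 3*x*y - x + 3.
Note: deg(f) ≤ deg(F) = 2; strict inequality happens when F is divisible by Z (lost terms).


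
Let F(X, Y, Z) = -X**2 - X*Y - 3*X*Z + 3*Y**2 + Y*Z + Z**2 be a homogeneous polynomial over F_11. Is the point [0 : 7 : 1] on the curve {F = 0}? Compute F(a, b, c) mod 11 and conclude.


F(0,7,1) ≡ 1 (mod 11); P is NOT on the curve.

Evaluate F(0, 7, 1) term-by-term (mod 11).
  -X**2 ↦ -1·0·1·1 = 0
  -X*Y ↦ -1·0·7·1 = 0
  -3*X*Z ↦ -3·0·1·1 = 0
  3*Y**2 ↦ 3·1·49·1 = 147
  Y*Z ↦ 1·1·7·1 = 7
  Z**2 ↦ 1·1·1·1 = 1
Sum: F(0, 7, 1) = (0) + (0) + (0) + (147) + (7) + (1) = 155.
Reducing mod 11: 155 ≡ 1 (mod 11).
Since F(a, b, c) ≡ 1 ≠ 0 (mod 11), P does NOT lie on the curve.


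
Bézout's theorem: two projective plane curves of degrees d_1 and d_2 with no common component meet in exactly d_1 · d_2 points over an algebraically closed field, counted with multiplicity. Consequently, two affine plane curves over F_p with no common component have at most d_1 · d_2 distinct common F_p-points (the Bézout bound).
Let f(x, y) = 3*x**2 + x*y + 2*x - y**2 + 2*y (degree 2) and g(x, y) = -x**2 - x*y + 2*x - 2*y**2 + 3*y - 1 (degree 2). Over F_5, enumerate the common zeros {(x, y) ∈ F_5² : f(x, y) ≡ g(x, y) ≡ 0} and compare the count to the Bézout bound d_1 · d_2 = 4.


Common zeros: {(1, 0), (4, 3)}; count = 2; Bézout bound = 4.

deg(f) = 2, deg(g) = 2, so Bézout bound = 4.
Scan x ∈ F_5. For each x, list the y ∈ F_5 with f(x, y) ≡ 0 and those with g(x, y) ≡ 0 (mod 5); the common zeros in that column are the intersection.
  x = 0: f ≡ 0 at y ∈ {0, 2}; g ≡ 0 at y ∈ {1, 3}; common: ∅.
  x = 1: f ≡ 0 at y ∈ {0, 3}; g ≡ 0 at y ∈ {0, 1}; common: {0}.
  x = 2: f ≡ 0 at y ∈ {2}; g ≡ 0 at y ∈ ∅; common: ∅.
  x = 3: f ≡ 0 at y ∈ ∅; g ≡ 0 at y ∈ ∅; common: ∅.
  x = 4: f ≡ 0 at y ∈ {3}; g ≡ 0 at y ∈ {3, 4}; common: {3}.
Collecting: common zeros = {(1, 0), (4, 3)}, so the count is 2.
Comparison with the Bézout bound: 2 ≤ 4 = deg(f)·deg(g), as expected for curves with no common component (the affine F_5-count falls short of the bound because intersections may lie at infinity, over extension fields, or carry multiplicity).


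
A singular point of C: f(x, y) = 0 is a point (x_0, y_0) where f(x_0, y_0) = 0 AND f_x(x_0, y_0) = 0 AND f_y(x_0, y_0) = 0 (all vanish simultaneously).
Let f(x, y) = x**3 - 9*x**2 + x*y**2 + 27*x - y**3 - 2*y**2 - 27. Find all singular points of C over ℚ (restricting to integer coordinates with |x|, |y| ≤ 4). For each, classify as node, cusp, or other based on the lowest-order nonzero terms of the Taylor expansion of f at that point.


Singular points: {(3, 0)}; classification: cusp.

Compute partial derivatives:
  f_x = 3*x**2 - 18*x + y**2 + 27.
  f_y = 2*x*y - 3*y**2 - 4*y.
Scan x_0 ∈ {−4, ..., 4}. For each x_0, f_y(x_0, y) is a polynomial in y; find its integer roots y ∈ {−4, ..., 4}, then test f_x and f at those candidates.
  x = -4: f_y(-4, y) = -3*y**2 - 12*y; vanishes at y ∈ {-4, 0}. (-4, -4): f_x = 163 ≠ 0; (-4, 0): f_x = 147 ≠ 0.
  x = -3: f_y(-3, y) = -3*y**2 - 10*y; vanishes at y ∈ {0}. (-3, 0): f_x = 108 ≠ 0.
  x = -2: f_y(-2, y) = -3*y**2 - 8*y; vanishes at y ∈ {0}. (-2, 0): f_x = 75 ≠ 0.
  x = -1: f_y(-1, y) = -3*y**2 - 6*y; vanishes at y ∈ {-2, 0}. (-1, -2): f_x = 52 ≠ 0; (-1, 0): f_x = 48 ≠ 0.
  x = 0: f_y(0, y) = -3*y**2 - 4*y; vanishes at y ∈ {0}. (0, 0): f_x = 27 ≠ 0.
  x = 1: f_y(1, y) = -3*y**2 - 2*y; vanishes at y ∈ {0}. (1, 0): f_x = 12 ≠ 0.
  x = 2: f_y(2, y) = -3*y**2; vanishes at y ∈ {0}. (2, 0): f_x = 3 ≠ 0.
  x = 3: f_y(3, y) = -3*y**2 + 2*y; vanishes at y ∈ {0}. (3, 0): f_x = 0, f = 0 — SINGULAR.
  x = 4: f_y(4, y) = -3*y**2 + 4*y; vanishes at y ∈ {0}. (4, 0): f_x = 3 ≠ 0.
Only singular point on the grid: (3, 0).
Classify: substitute x = 3 + u, y = 0 + v and expand: f = u**3 + u*v**2 - v**3 + v**2.
No constant or linear terms (consistent with a singular point). Quadratic part: v**2. Cubic part: u**3 + u*v**2 - v**3.
The quadratic part v**2 is a perfect square, so there is a single (double) tangent line v = 0, i.e. y = 0. Restricting the cubic part to that line (v = 0) leaves u**3 ≠ 0, so f is not divisible by v and the branch is v² ≈ -u**3 to lowest order — this is a cusp.
Classification: cusp.


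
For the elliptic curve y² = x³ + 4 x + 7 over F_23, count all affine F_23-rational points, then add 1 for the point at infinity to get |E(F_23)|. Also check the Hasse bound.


Affine points = {(1, 9), (1, 14), (2, 0), (3, 0), (4, 8), (4, 15), (9, 6), (9, 17), (10, 9), (10, 14), (11, 5), (11, 18), (12, 9), (12, 14), (13, 5), (13, 18), (14, 1), (14, 22), (16, 2), (16, 21), (18, 0), (22, 5), (22, 18)}; affine count = 23; |E(F_23)| = 24.

Discriminant check: Δ ∝ 4a³ + 27b² = 4·4³ + 27·7² = 4·64 + 27·49 ≡ 15 (mod 23). Nonzero ⇒ E is nonsingular.
For each x ∈ F_23, compute rhs = x³ + 4·x + 7 mod 23, then count y ∈ F_23 with y² ≡ rhs.
  x = 0: rhs = 7, matching y values: none (0 points).
  x = 1: rhs = 12, matching y values: 9, 14 (2 points).
  x = 2: rhs = 0, matching y values: 0 (1 points).
  x = 3: rhs = 0, matching y values: 0 (1 points).
  x = 4: rhs = 18, matching y values: 8, 15 (2 points).
  x = 5: rhs = 14, matching y values: none (0 points).
  x = 6: rhs = 17, matching y values: none (0 points).
  x = 7: rhs = 10, matching y values: none (0 points).
  x = 8: rhs = 22, matching y values: none (0 points).
  x = 9: rhs = 13, matching y values: 6, 17 (2 points).
  x = 10: rhs = 12, matching y values: 9, 14 (2 points).
  x = 11: rhs = 2, matching y values: 5, 18 (2 points).
  x = 12: rhs = 12, matching y values: 9, 14 (2 points).
  x = 13: rhs = 2, matching y values: 5, 18 (2 points).
  x = 14: rhs = 1, matching y values: 1, 22 (2 points).
  x = 15: rhs = 15, matching y values: none (0 points).
  x = 16: rhs = 4, matching y values: 2, 21 (2 points).
  x = 17: rhs = 20, matching y values: none (0 points).
  x = 18: rhs = 0, matching y values: 0 (1 points).
  x = 19: rhs = 19, matching y values: none (0 points).
  x = 20: rhs = 14, matching y values: none (0 points).
  x = 21: rhs = 14, matching y values: none (0 points).
  x = 22: rhs = 2, matching y values: 5, 18 (2 points).
Total affine count: 23.
Full point count |E(F_23)| = 23 + 1 = 24.
Hasse bound: |24 − (23+1)| = |0| = 0 ≤ 2√23 ≈ 9.5917 ✓.


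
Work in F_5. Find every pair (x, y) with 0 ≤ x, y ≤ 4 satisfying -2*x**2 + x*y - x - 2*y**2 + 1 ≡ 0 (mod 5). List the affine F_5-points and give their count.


Affine F_5-points: {(1, 4), (3, 0), (3, 4), (4, 0), (4, 2)}; count = 5.

For each of the 25 pairs (x, y) ∈ F_5², evaluate f(x, y) mod 5. Record the zeros.
  x = 0: [0↦1, 1↦4, 2↦3, 3↦3, 4↦4]  zeros at y ∈ ∅
  x = 1: [0↦3, 1↦2, 2↦2, 3↦3, 4↦0]  zeros at y ∈ {4}
  x = 2: [0↦1, 1↦1, 2↦2, 3↦4, 4↦2]  zeros at y ∈ ∅
  x = 3: [0↦0, 1↦1, 2↦3, 3↦1, 4↦0]  zeros at y ∈ {0, 4}
  x = 4: [0↦0, 1↦2, 2↦0, 3↦4, 4↦4]  zeros at y ∈ {0, 2}
Collecting zeros: affine points = {(1, 4), (3, 0), (3, 4), (4, 0), (4, 2)}.
Total count |C(F_5)_aff| = 5.


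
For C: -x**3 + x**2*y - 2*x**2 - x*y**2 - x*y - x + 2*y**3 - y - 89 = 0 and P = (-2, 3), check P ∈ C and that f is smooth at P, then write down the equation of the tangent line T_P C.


Tangent line at P: -29*x + 71*y - 271 = 0.

Step 1: f(-2, 3) = 0, so P lies on C.
Step 2: partial derivatives
  f_x(x, y) = -3*x**2 + 2*x*y - 4*x - y**2 - y - 1, f_y(x, y) = x**2 - 2*x*y - x + 6*y**2 - 1.
  f_x(P) = -29, f_y(P) = 71 (gradient nonzero, so P is smooth).
Step 3: tangent line at P: -29·(x − -2) + 71·(y − 3) = 0.
Expanding: -29*x + 71*y - 271 = 0.


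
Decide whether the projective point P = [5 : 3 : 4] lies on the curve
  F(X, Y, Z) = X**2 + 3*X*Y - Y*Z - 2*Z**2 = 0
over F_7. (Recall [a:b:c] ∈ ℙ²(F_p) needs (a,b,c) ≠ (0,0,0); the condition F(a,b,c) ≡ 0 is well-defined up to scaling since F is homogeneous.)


F(5,3,4) ≡ 5 (mod 7); P is NOT on the curve.

Evaluate F(5, 3, 4) term-by-term (mod 7).
  X**2 ↦ 1·25·1·1 = 25
  3*X*Y ↦ 3·5·3·1 = 45
  -Y*Z ↦ -1·1·3·4 = -12
  -2*Z**2 ↦ -2·1·1·16 = -32
Sum: F(5, 3, 4) = (25) + (45) + (-12) + (-32) = 26.
Reducing mod 7: 26 ≡ 5 (mod 7).
Since F(a, b, c) ≡ 5 ≠ 0 (mod 7), P does NOT lie on the curve.


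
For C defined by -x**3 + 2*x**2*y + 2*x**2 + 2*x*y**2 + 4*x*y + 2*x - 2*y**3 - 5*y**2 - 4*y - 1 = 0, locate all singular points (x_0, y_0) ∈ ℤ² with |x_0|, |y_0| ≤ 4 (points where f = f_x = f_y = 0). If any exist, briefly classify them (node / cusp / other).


Singular points: {(0, -1)}; classification: cusp.

Compute partial derivatives:
  f_x = -3*x**2 + 4*x*y + 4*x + 2*y**2 + 4*y + 2.
  f_y = 2*x**2 + 4*x*y + 4*x - 6*y**2 - 10*y - 4.
Scan x_0 ∈ {−4, ..., 4}. For each x_0, f_y(x_0, y) is a polynomial in y; find its integer roots y ∈ {−4, ..., 4}, then test f_x and f at those candidates.
  x = -4: f_y(-4, y) = -6*y**2 - 26*y + 12; no integer root y with |y| ≤ 4.
  x = -3: f_y(-3, y) = -6*y**2 - 22*y + 2; no integer root y with |y| ≤ 4.
  x = -2: f_y(-2, y) = -6*y**2 - 18*y - 4; no integer root y with |y| ≤ 4.
  x = -1: f_y(-1, y) = -6*y**2 - 14*y - 6; no integer root y with |y| ≤ 4.
  x = 0: f_y(0, y) = -6*y**2 - 10*y - 4; vanishes at y ∈ {-1}. (0, -1): f_x = 0, f = 0 — SINGULAR.
  x = 1: f_y(1, y) = -6*y**2 - 6*y + 2; no integer root y with |y| ≤ 4.
  x = 2: f_y(2, y) = -6*y**2 - 2*y + 12; no integer root y with |y| ≤ 4.
  x = 3: f_y(3, y) = -6*y**2 + 2*y + 26; no integer root y with |y| ≤ 4.
  x = 4: f_y(4, y) = -6*y**2 + 6*y + 44; no integer root y with |y| ≤ 4.
Only singular point on the grid: (0, -1).
Classify: substitute x = 0 + u, y = -1 + v and expand: f = -u**3 + 2*u**2*v + 2*u*v**2 - 2*v**3 + v**2.
No constant or linear terms (consistent with a singular point). Quadratic part: v**2. Cubic part: -u**3 + 2*u**2*v + 2*u*v**2 - 2*v**3.
The quadratic part v**2 is a perfect square, so there is a single (double) tangent line v = 0, i.e. y = -1. Restricting the cubic part to that line (v = 0) leaves -u**3 ≠ 0, so f is not divisible by v and the branch is v² ≈ u**3 to lowest order — this is a cusp.
Classification: cusp.


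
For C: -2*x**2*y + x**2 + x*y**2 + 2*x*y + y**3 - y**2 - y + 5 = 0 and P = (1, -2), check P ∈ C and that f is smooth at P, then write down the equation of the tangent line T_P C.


Tangent line at P: 10*x + 11*y + 12 = 0.

Step 1: f(1, -2) = 0, so P lies on C.
Step 2: partial derivatives
  f_x(x, y) = -4*x*y + 2*x + y**2 + 2*y, f_y(x, y) = -2*x**2 + 2*x*y + 2*x + 3*y**2 - 2*y - 1.
  f_x(P) = 10, f_y(P) = 11 (gradient nonzero, so P is smooth).
Step 3: tangent line at P: 10·(x − 1) + 11·(y − -2) = 0.
Expanding: 10*x + 11*y + 12 = 0.


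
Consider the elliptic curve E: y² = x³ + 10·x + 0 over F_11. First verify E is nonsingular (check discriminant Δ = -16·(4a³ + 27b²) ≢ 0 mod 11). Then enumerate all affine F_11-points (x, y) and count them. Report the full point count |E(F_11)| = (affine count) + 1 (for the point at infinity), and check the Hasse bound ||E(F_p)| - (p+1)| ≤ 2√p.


Affine points = {(0, 0), (1, 0), (4, 4), (4, 7), (6, 1), (6, 10), (8, 3), (8, 8), (9, 4), (9, 7), (10, 0)}; affine count = 11; |E(F_11)| = 12.

Discriminant check: Δ ∝ 4a³ + 27b² = 4·10³ + 27·0² = 4·1000 + 27·0 ≡ 7 (mod 11). Nonzero ⇒ E is nonsingular.
For each x ∈ F_11, compute rhs = x³ + 10·x + 0 mod 11, then count y ∈ F_11 with y² ≡ rhs.
  x = 0: rhs = 0, matching y values: 0 (1 points).
  x = 1: rhs = 0, matching y values: 0 (1 points).
  x = 2: rhs = 6, matching y values: none (0 points).
  x = 3: rhs = 2, matching y values: none (0 points).
  x = 4: rhs = 5, matching y values: 4, 7 (2 points).
  x = 5: rhs = 10, matching y values: none (0 points).
  x = 6: rhs = 1, matching y values: 1, 10 (2 points).
  x = 7: rhs = 6, matching y values: none (0 points).
  x = 8: rhs = 9, matching y values: 3, 8 (2 points).
  x = 9: rhs = 5, matching y values: 4, 7 (2 points).
  x = 10: rhs = 0, matching y values: 0 (1 points).
Total affine count: 11.
Full point count |E(F_11)| = 11 + 1 = 12.
Hasse bound: |12 − (11+1)| = |0| = 0 ≤ 2√11 ≈ 6.6332 ✓.


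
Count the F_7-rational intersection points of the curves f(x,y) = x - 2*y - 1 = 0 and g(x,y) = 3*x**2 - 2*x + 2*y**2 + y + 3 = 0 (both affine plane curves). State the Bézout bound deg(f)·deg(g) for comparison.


Common zeros: {(4, 5)}; count = 1; Bézout bound = 2.

deg(f) = 1, deg(g) = 2, so Bézout bound = 2.
Scan x ∈ F_7. For each x, list the y ∈ F_7 with f(x, y) ≡ 0 and those with g(x, y) ≡ 0 (mod 7); the common zeros in that column are the intersection.
  x = 0: f ≡ 0 at y ∈ {3}; g ≡ 0 at y ∈ ∅; common: ∅.
  x = 1: f ≡ 0 at y ∈ {0}; g ≡ 0 at y ∈ {1, 2}; common: ∅.
  x = 2: f ≡ 0 at y ∈ {4}; g ≡ 0 at y ∈ {1, 2}; common: ∅.
  x = 3: f ≡ 0 at y ∈ {1}; g ≡ 0 at y ∈ ∅; common: ∅.
  x = 4: f ≡ 0 at y ∈ {5}; g ≡ 0 at y ∈ {5}; common: {5}.
  x = 5: f ≡ 0 at y ∈ {2}; g ≡ 0 at y ∈ ∅; common: ∅.
  x = 6: f ≡ 0 at y ∈ {6}; g ≡ 0 at y ∈ {5}; common: ∅.
Collecting: common zeros = {(4, 5)}, so the count is 1.
Comparison with the Bézout bound: 1 ≤ 2 = deg(f)·deg(g), as expected for curves with no common component (the affine F_7-count falls short of the bound because intersections may lie at infinity, over extension fields, or carry multiplicity).


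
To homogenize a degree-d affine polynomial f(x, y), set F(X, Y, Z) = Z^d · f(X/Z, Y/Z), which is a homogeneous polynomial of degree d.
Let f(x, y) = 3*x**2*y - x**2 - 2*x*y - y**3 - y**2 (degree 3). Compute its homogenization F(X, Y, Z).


F(X, Y, Z) = 3*X**2*Y - X**2*Z - 2*X*Y*Z - Y**3 - Y**2*Z

deg(f) = 3.
Substitute x = X/Z, y = Y/Z into f, then multiply by Z^3.
  monomial 3·x^2·y^1 ↦ 3·X^2·Y^1·Z^0.
  monomial -1·x^2·y^0 ↦ -1·X^2·Y^0·Z^1.
  monomial -2·x^1·y^1 ↦ -2·X^1·Y^1·Z^1.
  monomial -1·x^0·y^3 ↦ -1·X^0·Y^3·Z^0.
  monomial -1·x^0·y^2 ↦ -1·X^0·Y^2·Z^1.
Collecting: F(X, Y, Z) = 3*X**2*Y - X**2*Z - 2*X*Y*Z - Y**3 - Y**2*Z.


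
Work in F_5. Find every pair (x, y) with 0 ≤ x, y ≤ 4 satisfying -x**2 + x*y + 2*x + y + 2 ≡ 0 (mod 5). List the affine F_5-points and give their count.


Affine F_5-points: {(0, 3), (1, 1), (2, 1), (3, 4)}; count = 4.

For each of the 25 pairs (x, y) ∈ F_5², evaluate f(x, y) mod 5. Record the zeros.
  x = 0: [0↦2, 1↦3, 2↦4, 3↦0, 4↦1]  zeros at y ∈ {3}
  x = 1: [0↦3, 1↦0, 2↦2, 3↦4, 4↦1]  zeros at y ∈ {1}
  x = 2: [0↦2, 1↦0, 2↦3, 3↦1, 4↦4]  zeros at y ∈ {1}
  x = 3: [0↦4, 1↦3, 2↦2, 3↦1, 4↦0]  zeros at y ∈ {4}
  x = 4: [0↦4, 1↦4, 2↦4, 3↦4, 4↦4]  zeros at y ∈ ∅
Collecting zeros: affine points = {(0, 3), (1, 1), (2, 1), (3, 4)}.
Total count |C(F_5)_aff| = 4.


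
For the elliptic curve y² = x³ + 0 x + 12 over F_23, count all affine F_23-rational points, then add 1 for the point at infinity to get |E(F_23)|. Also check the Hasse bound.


Affine points = {(0, 9), (0, 14), (1, 6), (1, 17), (3, 4), (3, 19), (8, 8), (8, 15), (10, 0), (11, 3), (11, 20), (13, 1), (13, 22), (15, 11), (15, 12), (17, 7), (17, 16), (18, 5), (18, 18), (20, 10), (20, 13), (21, 2), (21, 21)}; affine count = 23; |E(F_23)| = 24.

Discriminant check: Δ ∝ 4a³ + 27b² = 4·0³ + 27·12² = 4·0 + 27·144 ≡ 1 (mod 23). Nonzero ⇒ E is nonsingular.
For each x ∈ F_23, compute rhs = x³ + 0·x + 12 mod 23, then count y ∈ F_23 with y² ≡ rhs.
  x = 0: rhs = 12, matching y values: 9, 14 (2 points).
  x = 1: rhs = 13, matching y values: 6, 17 (2 points).
  x = 2: rhs = 20, matching y values: none (0 points).
  x = 3: rhs = 16, matching y values: 4, 19 (2 points).
  x = 4: rhs = 7, matching y values: none (0 points).
  x = 5: rhs = 22, matching y values: none (0 points).
  x = 6: rhs = 21, matching y values: none (0 points).
  x = 7: rhs = 10, matching y values: none (0 points).
  x = 8: rhs = 18, matching y values: 8, 15 (2 points).
  x = 9: rhs = 5, matching y values: none (0 points).
  x = 10: rhs = 0, matching y values: 0 (1 points).
  x = 11: rhs = 9, matching y values: 3, 20 (2 points).
  x = 12: rhs = 15, matching y values: none (0 points).
  x = 13: rhs = 1, matching y values: 1, 22 (2 points).
  x = 14: rhs = 19, matching y values: none (0 points).
  x = 15: rhs = 6, matching y values: 11, 12 (2 points).
  x = 16: rhs = 14, matching y values: none (0 points).
  x = 17: rhs = 3, matching y values: 7, 16 (2 points).
  x = 18: rhs = 2, matching y values: 5, 18 (2 points).
  x = 19: rhs = 17, matching y values: none (0 points).
  x = 20: rhs = 8, matching y values: 10, 13 (2 points).
  x = 21: rhs = 4, matching y values: 2, 21 (2 points).
  x = 22: rhs = 11, matching y values: none (0 points).
Total affine count: 23.
Full point count |E(F_23)| = 23 + 1 = 24.
Hasse bound: |24 − (23+1)| = |0| = 0 ≤ 2√23 ≈ 9.5917 ✓.
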